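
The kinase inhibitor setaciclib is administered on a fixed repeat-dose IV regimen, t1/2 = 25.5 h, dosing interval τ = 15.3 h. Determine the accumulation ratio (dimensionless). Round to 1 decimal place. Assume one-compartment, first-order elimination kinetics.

k = ln2 / t½ = 0.693147 / 25.5 = 0.02718 h⁻¹
e^(−kτ) = e^(−0.02718 × 15.3) = 0.6598
Accumulation ratio R = 1 / (1 − e^(−kτ)) = 1 / (1 − 0.6598) = 2.939

2.9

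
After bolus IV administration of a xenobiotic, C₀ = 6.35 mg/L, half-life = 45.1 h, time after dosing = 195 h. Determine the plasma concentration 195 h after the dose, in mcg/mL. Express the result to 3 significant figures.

k = ln2 / t½ = 0.693147 / 45.1 = 0.01537 h⁻¹
C = C₀ · e^(−k·t) = 6.350 × e^(−0.01537 × 195)
  = 6.350 × 0.04993 = 0.3171 mg/L
(0.3171 mg/L = 0.3171 mcg/mL)

0.317 mcg/mL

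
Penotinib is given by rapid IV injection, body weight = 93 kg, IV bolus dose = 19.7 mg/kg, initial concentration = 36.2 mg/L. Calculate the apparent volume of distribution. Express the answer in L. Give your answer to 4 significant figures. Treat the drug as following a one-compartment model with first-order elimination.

50.61 L

Dose = 19.7 × 93 = 1832 mg
Vd = Dose / C₀ = 1832 / 36.2 = 50.61 L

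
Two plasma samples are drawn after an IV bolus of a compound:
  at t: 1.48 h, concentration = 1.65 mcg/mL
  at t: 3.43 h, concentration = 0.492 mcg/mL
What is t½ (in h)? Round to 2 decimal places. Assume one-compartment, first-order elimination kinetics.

1.12 h

k = ln(C₁/C₂) / (t₂ − t₁) = ln(1.65/0.492) / (3.43 − 1.48)
  = 1.210 / 1.950 = 0.6205 h⁻¹
t½ = ln2 / k = 0.693147 / 0.6205 = 1.117 h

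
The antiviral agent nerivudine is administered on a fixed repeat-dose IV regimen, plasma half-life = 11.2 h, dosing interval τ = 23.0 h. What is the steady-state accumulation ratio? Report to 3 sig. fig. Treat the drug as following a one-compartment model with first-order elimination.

k = ln2 / t½ = 0.693147 / 11.2 = 0.06189 h⁻¹
e^(−kτ) = e^(−0.06189 × 23.0) = 0.2409
Accumulation ratio R = 1 / (1 − e^(−kτ)) = 1 / (1 − 0.2409) = 1.317

1.32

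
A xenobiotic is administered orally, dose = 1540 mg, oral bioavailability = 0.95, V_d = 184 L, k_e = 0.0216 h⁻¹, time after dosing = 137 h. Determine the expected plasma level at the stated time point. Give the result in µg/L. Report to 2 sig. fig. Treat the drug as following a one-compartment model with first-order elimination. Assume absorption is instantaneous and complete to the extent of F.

Amount reaching circulation = F × Dose = 0.95 × 1540 = 1463 mg
C₀ = F·Dose / Vd = 1463 / 184 = 7.951 mg/L
C = C₀ · e^(−k·t) = 7.951 × e^(−0.02160 × 137)
  = 7.951 × 0.05186 = 0.4123 mg/L
Convert: 0.4123 mg/L × 1000 = 412.3 µg/L

410 µg/L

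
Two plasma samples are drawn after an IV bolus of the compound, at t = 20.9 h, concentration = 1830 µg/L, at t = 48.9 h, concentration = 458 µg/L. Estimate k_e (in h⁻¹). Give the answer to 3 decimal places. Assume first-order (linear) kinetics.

k = ln(C₁/C₂) / (t₂ − t₁) = ln(1830/458) / (48.9 − 20.9)
  = 1.385 / 28.00 = 0.04946 h⁻¹

0.049 h⁻¹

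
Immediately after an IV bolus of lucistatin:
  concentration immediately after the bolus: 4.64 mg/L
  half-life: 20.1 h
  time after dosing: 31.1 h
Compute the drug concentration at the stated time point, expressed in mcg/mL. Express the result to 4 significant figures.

1.588 mcg/mL

k = ln2 / t½ = 0.693147 / 20.1 = 0.03448 h⁻¹
C = C₀ · e^(−k·t) = 4.640 × e^(−0.03448 × 31.1)
  = 4.640 × 0.3422 = 1.588 mg/L
(1.588 mg/L = 1.588 mcg/mL)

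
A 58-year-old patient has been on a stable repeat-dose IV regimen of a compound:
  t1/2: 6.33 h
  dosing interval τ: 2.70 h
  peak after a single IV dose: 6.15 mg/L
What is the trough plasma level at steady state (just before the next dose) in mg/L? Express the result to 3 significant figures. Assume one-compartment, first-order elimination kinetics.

17.9 mg/L

k = ln2 / t½ = 0.693147 / 6.33 = 0.1095 h⁻¹
e^(−kτ) = e^(−0.1095 × 2.70) = 0.7440
Accumulation ratio R = 1 / (1 − e^(−kτ)) = 1 / (1 − 0.7440) = 3.906
Steady-state trough = C₀ × R × e^(−kτ) = 6.15 × 3.906 × 0.7440 = 17.87 mg/L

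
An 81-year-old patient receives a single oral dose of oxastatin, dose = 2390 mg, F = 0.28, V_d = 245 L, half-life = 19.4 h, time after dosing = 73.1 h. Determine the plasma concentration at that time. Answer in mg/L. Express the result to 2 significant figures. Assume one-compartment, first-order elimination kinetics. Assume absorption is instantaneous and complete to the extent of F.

0.20 mg/L

Amount reaching circulation = F × Dose = 0.28 × 2390 = 669.2 mg
C₀ = F·Dose / Vd = 669.2 / 245 = 2.731 mg/L
k = ln2 / t½ = 0.693147 / 19.4 = 0.03573 h⁻¹
C = C₀ · e^(−k·t) = 2.731 × e^(−0.03573 × 73.1)
  = 2.731 × 0.07340 = 0.2005 mg/L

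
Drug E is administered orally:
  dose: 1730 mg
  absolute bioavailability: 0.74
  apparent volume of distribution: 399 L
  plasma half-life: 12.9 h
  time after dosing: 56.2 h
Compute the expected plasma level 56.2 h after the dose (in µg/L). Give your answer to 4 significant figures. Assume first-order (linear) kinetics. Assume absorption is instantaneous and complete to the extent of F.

Amount reaching circulation = F × Dose = 0.74 × 1730 = 1280 mg
C₀ = F·Dose / Vd = 1280 / 399 = 3.208 mg/L
k = ln2 / t½ = 0.693147 / 12.9 = 0.05373 h⁻¹
C = C₀ · e^(−k·t) = 3.208 × e^(−0.05373 × 56.2)
  = 3.208 × 0.04882 = 0.1566 mg/L
Convert: 0.1566 mg/L × 1000 = 156.6 µg/L

156.6 µg/L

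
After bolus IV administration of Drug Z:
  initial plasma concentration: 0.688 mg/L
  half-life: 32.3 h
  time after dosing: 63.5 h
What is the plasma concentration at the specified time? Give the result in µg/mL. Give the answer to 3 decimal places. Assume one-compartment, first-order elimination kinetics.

0.176 µg/mL

k = ln2 / t½ = 0.693147 / 32.3 = 0.02146 h⁻¹
C = C₀ · e^(−k·t) = 0.6880 × e^(−0.02146 × 63.5)
  = 0.6880 × 0.2560 = 0.1761 mg/L
(0.1761 mg/L = 0.1761 µg/mL)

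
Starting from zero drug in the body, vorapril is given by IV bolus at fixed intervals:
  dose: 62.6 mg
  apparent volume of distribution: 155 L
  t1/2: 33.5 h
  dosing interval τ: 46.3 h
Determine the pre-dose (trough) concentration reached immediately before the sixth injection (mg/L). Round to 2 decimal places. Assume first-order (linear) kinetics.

0.25 mg/L

C₀ per dose = Dose / Vd = 62.6 / 155 = 0.4039 mg/L
k = ln2 / t½ = 0.693147 / 33.5 = 0.02069 h⁻¹
Fraction remaining after one interval: r = e^(−kτ) = e^(−0.02069 × 46.3) = 0.3837
Before dose 6, 5 doses have been given (aged 1τ, 2τ, 3τ, 4τ, 5τ).
C_trough = C₀ × (r + r² + … + r^5) = C₀ × r(1−r^5)/(1−r)
        = 0.4039 × 0.3837 × (1 − 0.008317) / (1 − 0.3837) = 0.2494 mg/L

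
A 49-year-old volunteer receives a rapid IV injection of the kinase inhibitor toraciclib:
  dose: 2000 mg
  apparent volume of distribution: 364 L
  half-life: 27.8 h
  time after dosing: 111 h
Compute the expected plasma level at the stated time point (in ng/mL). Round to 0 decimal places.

345 ng/mL

C₀ = Dose / Vd = 2000 / 364 = 5.495 mg/L
k = ln2 / t½ = 0.693147 / 27.8 = 0.02493 h⁻¹
C = C₀ · e^(−k·t) = 5.495 × e^(−0.02493 × 111)
  = 5.495 × 0.06284 = 0.3453 mg/L
Convert: 0.3453 mg/L × 1000 = 345.3 ng/mL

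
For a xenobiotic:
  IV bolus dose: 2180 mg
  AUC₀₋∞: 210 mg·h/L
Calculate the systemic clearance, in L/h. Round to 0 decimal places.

10 L/h

CL = Dose / AUC = 2180 / 210 = 10.38 L/h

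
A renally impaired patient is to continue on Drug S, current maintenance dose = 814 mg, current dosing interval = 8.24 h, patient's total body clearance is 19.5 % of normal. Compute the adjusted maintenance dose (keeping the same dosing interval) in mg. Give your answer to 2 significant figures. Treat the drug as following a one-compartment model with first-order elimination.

160 mg

To keep the same average steady-state level, dosing rate must scale with clearance.
CL ratio = 19.5 / 100 = 0.1950
New dose (same interval) = 814 × 0.1950 = 158.7 mg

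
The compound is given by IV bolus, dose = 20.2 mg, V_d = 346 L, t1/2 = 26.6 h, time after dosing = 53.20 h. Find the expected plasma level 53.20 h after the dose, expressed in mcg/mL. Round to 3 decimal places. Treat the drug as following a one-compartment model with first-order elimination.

C₀ = Dose / Vd = 20.20 / 346 = 0.05838 mg/L
k = ln2 / t½ = 0.693147 / 26.6 = 0.02606 h⁻¹
t / t½ = 53.20 / 26.6 = 2 half-lives
C = C₀ × (1/2)^2 = 0.05838 × 0.2500 = 0.01460 mg/L
(0.01460 mg/L = 0.01460 mcg/mL)

0.015 mcg/mL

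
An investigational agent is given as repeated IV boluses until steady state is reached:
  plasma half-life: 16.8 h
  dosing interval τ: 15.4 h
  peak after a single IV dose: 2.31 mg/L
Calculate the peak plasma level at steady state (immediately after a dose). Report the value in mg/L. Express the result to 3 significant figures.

k = ln2 / t½ = 0.693147 / 16.8 = 0.04126 h⁻¹
e^(−kτ) = e^(−0.04126 × 15.4) = 0.5297
Accumulation ratio R = 1 / (1 − e^(−kτ)) = 1 / (1 − 0.5297) = 2.126
Steady-state peak = C₀ × R = 2.31 × 2.126 = 4.911 mg/L

4.91 mg/L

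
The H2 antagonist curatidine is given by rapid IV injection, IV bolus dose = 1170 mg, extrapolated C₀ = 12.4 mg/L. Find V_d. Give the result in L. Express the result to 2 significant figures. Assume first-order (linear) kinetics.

Vd = Dose / C₀ = 1170 / 12.4 = 94.35 L

94 L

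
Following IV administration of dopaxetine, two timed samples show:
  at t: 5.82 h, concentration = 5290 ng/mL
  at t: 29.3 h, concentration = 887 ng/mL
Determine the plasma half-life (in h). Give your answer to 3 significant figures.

9.11 h

k = ln(C₁/C₂) / (t₂ − t₁) = ln(5290/887) / (29.3 − 5.82)
  = 1.786 / 23.48 = 0.07606 h⁻¹
t½ = ln2 / k = 0.693147 / 0.07606 = 9.113 h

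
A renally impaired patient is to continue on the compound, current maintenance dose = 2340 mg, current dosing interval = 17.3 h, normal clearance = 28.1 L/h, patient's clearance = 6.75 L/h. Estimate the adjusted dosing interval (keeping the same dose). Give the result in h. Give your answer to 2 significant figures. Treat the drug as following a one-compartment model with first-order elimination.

To keep the same average steady-state level, dosing rate must scale with clearance.
CL ratio = 6.75 / 28.1 = 0.2402
New interval (same dose) = 17.3 / 0.2402 = 72.02 h

72 h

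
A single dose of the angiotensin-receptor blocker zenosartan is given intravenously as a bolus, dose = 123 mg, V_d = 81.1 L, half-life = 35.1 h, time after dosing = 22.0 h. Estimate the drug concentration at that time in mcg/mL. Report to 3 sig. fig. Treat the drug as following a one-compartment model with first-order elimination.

0.982 mcg/mL

C₀ = Dose / Vd = 123.0 / 81.1 = 1.517 mg/L
k = ln2 / t½ = 0.693147 / 35.1 = 0.01975 h⁻¹
C = C₀ · e^(−k·t) = 1.517 × e^(−0.01975 × 22.0)
  = 1.517 × 0.6476 = 0.9824 mg/L
(0.9824 mg/L = 0.9824 mcg/mL)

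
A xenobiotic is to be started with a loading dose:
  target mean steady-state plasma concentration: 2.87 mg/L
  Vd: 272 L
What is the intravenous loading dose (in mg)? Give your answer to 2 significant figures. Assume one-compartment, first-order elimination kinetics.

LD = Css × Vd = 2.87 × 272 = 780.6 mg

780 mg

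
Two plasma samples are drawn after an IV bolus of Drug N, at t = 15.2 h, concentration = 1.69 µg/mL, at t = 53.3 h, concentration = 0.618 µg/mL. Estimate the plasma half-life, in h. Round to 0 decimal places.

k = ln(C₁/C₂) / (t₂ − t₁) = ln(1.69/0.618) / (53.3 − 15.2)
  = 1.006 / 38.10 = 0.02640 h⁻¹
t½ = ln2 / k = 0.693147 / 0.02640 = 26.26 h

26 h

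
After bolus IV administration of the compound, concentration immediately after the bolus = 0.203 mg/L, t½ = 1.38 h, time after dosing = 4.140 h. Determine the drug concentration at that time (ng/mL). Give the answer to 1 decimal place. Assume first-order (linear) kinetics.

k = ln2 / t½ = 0.693147 / 1.38 = 0.5023 h⁻¹
t / t½ = 4.140 / 1.38 = 3 half-lives
C = C₀ × (1/2)^3 = 0.2030 × 0.1250 = 0.02538 mg/L
Convert: 0.02538 mg/L × 1000 = 25.38 ng/mL

25.4 ng/mL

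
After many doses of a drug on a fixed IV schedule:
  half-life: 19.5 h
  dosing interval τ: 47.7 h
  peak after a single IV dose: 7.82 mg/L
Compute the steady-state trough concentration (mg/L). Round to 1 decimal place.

1.8 mg/L

k = ln2 / t½ = 0.693147 / 19.5 = 0.03555 h⁻¹
e^(−kτ) = e^(−0.03555 × 47.7) = 0.1835
Accumulation ratio R = 1 / (1 − e^(−kτ)) = 1 / (1 − 0.1835) = 1.225
Steady-state trough = C₀ × R × e^(−kτ) = 7.82 × 1.225 × 0.1835 = 1.758 mg/L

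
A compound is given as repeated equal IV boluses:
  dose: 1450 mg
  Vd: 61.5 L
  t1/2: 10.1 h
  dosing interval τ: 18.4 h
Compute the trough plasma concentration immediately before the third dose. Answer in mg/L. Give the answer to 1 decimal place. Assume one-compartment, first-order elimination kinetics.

8.6 mg/L

C₀ per dose = Dose / Vd = 1450 / 61.5 = 23.58 mg/L
k = ln2 / t½ = 0.693147 / 10.1 = 0.06863 h⁻¹
Fraction remaining after one interval: r = e^(−kτ) = e^(−0.06863 × 18.4) = 0.2829
Before dose 3, 2 doses have been given (aged 1τ, 2τ).
C_trough = C₀ × (r + r²) = 23.58 × (0.2829 + 0.08003) = 8.558 mg/L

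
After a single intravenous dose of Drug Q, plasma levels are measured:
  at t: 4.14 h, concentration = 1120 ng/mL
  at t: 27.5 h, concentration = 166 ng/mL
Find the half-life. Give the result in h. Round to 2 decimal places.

8.48 h

k = ln(C₁/C₂) / (t₂ − t₁) = ln(1120/166) / (27.5 − 4.14)
  = 1.909 / 23.36 = 0.08172 h⁻¹
t½ = ln2 / k = 0.693147 / 0.08172 = 8.482 h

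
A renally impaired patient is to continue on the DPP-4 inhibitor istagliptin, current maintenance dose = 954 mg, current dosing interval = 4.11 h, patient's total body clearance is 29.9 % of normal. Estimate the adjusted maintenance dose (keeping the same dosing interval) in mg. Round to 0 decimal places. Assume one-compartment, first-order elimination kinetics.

To keep the same average steady-state level, dosing rate must scale with clearance.
CL ratio = 29.9 / 100 = 0.2990
New dose (same interval) = 954 × 0.2990 = 285.2 mg

285 mg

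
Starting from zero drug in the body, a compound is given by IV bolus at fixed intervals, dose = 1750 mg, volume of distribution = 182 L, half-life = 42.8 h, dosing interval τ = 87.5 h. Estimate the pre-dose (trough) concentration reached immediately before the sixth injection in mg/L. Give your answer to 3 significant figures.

C₀ per dose = Dose / Vd = 1750 / 182 = 9.615 mg/L
k = ln2 / t½ = 0.693147 / 42.8 = 0.01620 h⁻¹
Fraction remaining after one interval: r = e^(−kτ) = e^(−0.01620 × 87.5) = 0.2423
Before dose 6, 5 doses have been given (aged 1τ, 2τ, 3τ, 4τ, 5τ).
C_trough = C₀ × (r + r² + … + r^5) = C₀ × r(1−r^5)/(1−r)
        = 9.615 × 0.2423 × (1 − 0.0008352) / (1 − 0.2423) = 3.072 mg/L

3.07 mg/L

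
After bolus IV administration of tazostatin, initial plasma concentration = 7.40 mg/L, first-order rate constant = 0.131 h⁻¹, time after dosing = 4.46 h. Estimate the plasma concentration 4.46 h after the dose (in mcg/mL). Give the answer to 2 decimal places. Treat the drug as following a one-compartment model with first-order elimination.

C = C₀ · e^(−k·t) = 7.400 × e^(−0.1310 × 4.46)
  = 7.400 × 0.5575 = 4.126 mg/L
(4.126 mg/L = 4.126 mcg/mL)

4.13 mcg/mL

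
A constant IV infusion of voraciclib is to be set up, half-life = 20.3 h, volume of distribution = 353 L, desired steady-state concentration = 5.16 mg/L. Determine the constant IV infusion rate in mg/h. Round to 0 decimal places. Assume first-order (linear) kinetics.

62 mg/h

k = ln2 / t½ = 0.693147 / 20.3 = 0.03415 h⁻¹
CL = k × Vd = 0.03415 × 353 = 12.05 L/h
At steady state, infusion rate R₀ = Css × CL = 5.16 × 12.05 = 62.18 mg/h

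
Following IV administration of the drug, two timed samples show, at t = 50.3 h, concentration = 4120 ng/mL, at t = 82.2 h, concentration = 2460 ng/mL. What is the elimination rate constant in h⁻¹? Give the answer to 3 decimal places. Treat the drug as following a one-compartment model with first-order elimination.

0.016 h⁻¹

k = ln(C₁/C₂) / (t₂ − t₁) = ln(4120/2460) / (82.2 − 50.3)
  = 0.5157 / 31.90 = 0.01617 h⁻¹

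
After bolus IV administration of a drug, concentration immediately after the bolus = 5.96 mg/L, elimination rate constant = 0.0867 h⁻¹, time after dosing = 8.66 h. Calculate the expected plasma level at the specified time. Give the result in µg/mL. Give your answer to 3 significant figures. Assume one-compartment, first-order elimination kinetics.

2.81 µg/mL

C = C₀ · e^(−k·t) = 5.960 × e^(−0.08670 × 8.66)
  = 5.960 × 0.4720 = 2.813 mg/L
(2.813 mg/L = 2.813 µg/mL)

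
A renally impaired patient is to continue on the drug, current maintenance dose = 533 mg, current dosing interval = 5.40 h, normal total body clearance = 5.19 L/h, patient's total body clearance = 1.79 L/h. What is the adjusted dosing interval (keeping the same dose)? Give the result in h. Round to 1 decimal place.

To keep the same average steady-state level, dosing rate must scale with clearance.
CL ratio = 1.79 / 5.19 = 0.3449
New interval (same dose) = 5.40 / 0.3449 = 15.66 h

15.7 h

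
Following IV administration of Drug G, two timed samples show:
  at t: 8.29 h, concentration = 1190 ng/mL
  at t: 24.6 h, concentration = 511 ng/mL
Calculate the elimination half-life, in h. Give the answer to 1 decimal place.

13.4 h

k = ln(C₁/C₂) / (t₂ − t₁) = ln(1190/511) / (24.6 − 8.29)
  = 0.8453 / 16.31 = 0.05183 h⁻¹
t½ = ln2 / k = 0.693147 / 0.05183 = 13.37 h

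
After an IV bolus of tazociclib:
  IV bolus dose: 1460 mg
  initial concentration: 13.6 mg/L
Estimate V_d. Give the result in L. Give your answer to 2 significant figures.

Vd = Dose / C₀ = 1460 / 13.6 = 107.4 L

110 L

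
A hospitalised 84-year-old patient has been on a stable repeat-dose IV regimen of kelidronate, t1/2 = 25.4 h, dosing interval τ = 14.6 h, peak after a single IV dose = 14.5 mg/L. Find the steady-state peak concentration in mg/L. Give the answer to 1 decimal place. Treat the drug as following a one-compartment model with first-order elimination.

k = ln2 / t½ = 0.693147 / 25.4 = 0.02729 h⁻¹
e^(−kτ) = e^(−0.02729 × 14.6) = 0.6714
Accumulation ratio R = 1 / (1 − e^(−kτ)) = 1 / (1 − 0.6714) = 3.043
Steady-state peak = C₀ × R = 14.5 × 3.043 = 44.12 mg/L

44.1 mg/L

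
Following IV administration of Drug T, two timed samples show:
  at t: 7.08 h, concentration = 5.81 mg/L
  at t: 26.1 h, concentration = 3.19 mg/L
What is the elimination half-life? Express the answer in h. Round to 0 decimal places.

k = ln(C₁/C₂) / (t₂ − t₁) = ln(5.81/3.19) / (26.1 − 7.08)
  = 0.5996 / 19.02 = 0.03152 h⁻¹
t½ = ln2 / k = 0.693147 / 0.03152 = 21.99 h

22 h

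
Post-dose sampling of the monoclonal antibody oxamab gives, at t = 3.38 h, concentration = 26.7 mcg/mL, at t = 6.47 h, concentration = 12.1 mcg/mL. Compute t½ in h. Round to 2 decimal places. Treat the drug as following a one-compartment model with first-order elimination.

k = ln(C₁/C₂) / (t₂ − t₁) = ln(26.7/12.1) / (6.47 − 3.38)
  = 0.7915 / 3.090 = 0.2561 h⁻¹
t½ = ln2 / k = 0.693147 / 0.2561 = 2.707 h

2.71 h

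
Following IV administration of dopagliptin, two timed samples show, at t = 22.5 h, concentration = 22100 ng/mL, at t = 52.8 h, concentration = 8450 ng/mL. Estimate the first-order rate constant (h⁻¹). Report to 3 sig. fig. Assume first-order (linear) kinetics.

0.0317 h⁻¹

k = ln(C₁/C₂) / (t₂ − t₁) = ln(22100/8450) / (52.8 − 22.5)
  = 0.9614 / 30.30 = 0.03173 h⁻¹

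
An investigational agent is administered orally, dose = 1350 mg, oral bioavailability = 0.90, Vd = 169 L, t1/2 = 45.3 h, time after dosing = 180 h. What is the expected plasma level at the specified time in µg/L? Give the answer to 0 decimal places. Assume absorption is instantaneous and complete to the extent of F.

Amount reaching circulation = F × Dose = 0.90 × 1350 = 1215 mg
C₀ = F·Dose / Vd = 1215 / 169 = 7.189 mg/L
k = ln2 / t½ = 0.693147 / 45.3 = 0.01530 h⁻¹
C = C₀ · e^(−k·t) = 7.189 × e^(−0.01530 × 180)
  = 7.189 × 0.06367 = 0.4577 mg/L
Convert: 0.4577 mg/L × 1000 = 457.7 µg/L

458 µg/L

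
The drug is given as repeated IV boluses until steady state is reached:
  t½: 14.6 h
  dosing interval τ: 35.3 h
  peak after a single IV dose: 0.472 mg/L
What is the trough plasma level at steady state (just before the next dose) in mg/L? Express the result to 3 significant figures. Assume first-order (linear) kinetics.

0.109 mg/L

k = ln2 / t½ = 0.693147 / 14.6 = 0.04748 h⁻¹
e^(−kτ) = e^(−0.04748 × 35.3) = 0.1871
Accumulation ratio R = 1 / (1 − e^(−kτ)) = 1 / (1 − 0.1871) = 1.230
Steady-state trough = C₀ × R × e^(−kτ) = 0.472 × 1.230 × 0.1871 = 0.1086 mg/L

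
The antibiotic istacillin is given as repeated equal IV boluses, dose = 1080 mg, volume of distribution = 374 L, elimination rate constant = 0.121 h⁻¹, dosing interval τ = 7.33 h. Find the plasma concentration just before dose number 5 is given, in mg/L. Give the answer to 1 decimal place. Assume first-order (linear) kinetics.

2.0 mg/L

C₀ per dose = Dose / Vd = 1080 / 374 = 2.888 mg/L
Fraction remaining after one interval: r = e^(−kτ) = e^(−0.1210 × 7.33) = 0.4119
Before dose 5, 4 doses have been given (aged 1τ, 2τ, 3τ, 4τ).
C_trough = C₀ × (r + r² + … + r^4) = C₀ × r(1−r^4)/(1−r)
        = 2.888 × 0.4119 × (1 − 0.02879) / (1 − 0.4119) = 1.964 mg/L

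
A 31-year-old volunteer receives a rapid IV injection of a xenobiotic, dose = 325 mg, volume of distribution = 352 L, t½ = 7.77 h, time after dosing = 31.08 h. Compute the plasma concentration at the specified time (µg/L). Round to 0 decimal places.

C₀ = Dose / Vd = 325.0 / 352 = 0.9233 mg/L
k = ln2 / t½ = 0.693147 / 7.77 = 0.08921 h⁻¹
t / t½ = 31.08 / 7.77 = 4 half-lives
C = C₀ × (1/2)^4 = 0.9233 × 0.06250 = 0.05771 mg/L
Convert: 0.05771 mg/L × 1000 = 57.71 µg/L

58 µg/L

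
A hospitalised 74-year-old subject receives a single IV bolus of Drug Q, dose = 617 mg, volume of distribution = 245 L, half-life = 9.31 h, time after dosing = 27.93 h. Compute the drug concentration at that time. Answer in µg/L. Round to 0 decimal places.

315 µg/L

C₀ = Dose / Vd = 617.0 / 245 = 2.518 mg/L
k = ln2 / t½ = 0.693147 / 9.31 = 0.07445 h⁻¹
t / t½ = 27.93 / 9.31 = 3 half-lives
C = C₀ × (1/2)^3 = 2.518 × 0.1250 = 0.3148 mg/L
Convert: 0.3148 mg/L × 1000 = 314.8 µg/L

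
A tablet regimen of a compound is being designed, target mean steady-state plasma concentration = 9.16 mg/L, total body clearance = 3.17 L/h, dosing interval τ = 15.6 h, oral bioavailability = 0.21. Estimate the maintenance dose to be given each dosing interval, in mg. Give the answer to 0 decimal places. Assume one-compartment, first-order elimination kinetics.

2157 mg

At steady state, F × (Dose/τ) = Css × CL.
Dose = Css × CL × τ / F = 9.16 × 3.170 × 15.6 / 0.21 = 2157 mg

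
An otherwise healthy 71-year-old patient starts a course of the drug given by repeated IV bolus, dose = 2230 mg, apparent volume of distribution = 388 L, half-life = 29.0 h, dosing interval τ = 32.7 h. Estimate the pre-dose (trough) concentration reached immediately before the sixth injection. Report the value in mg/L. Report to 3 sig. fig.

4.75 mg/L

C₀ per dose = Dose / Vd = 2230 / 388 = 5.747 mg/L
k = ln2 / t½ = 0.693147 / 29.0 = 0.02390 h⁻¹
Fraction remaining after one interval: r = e^(−kτ) = e^(−0.02390 × 32.7) = 0.4577
Before dose 6, 5 doses have been given (aged 1τ, 2τ, 3τ, 4τ, 5τ).
C_trough = C₀ × (r + r² + … + r^5) = C₀ × r(1−r^5)/(1−r)
        = 5.747 × 0.4577 × (1 − 0.02009) / (1 − 0.4577) = 4.753 mg/L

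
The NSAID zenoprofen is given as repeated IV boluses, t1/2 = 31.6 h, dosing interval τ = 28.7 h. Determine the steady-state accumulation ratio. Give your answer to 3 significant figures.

k = ln2 / t½ = 0.693147 / 31.6 = 0.02194 h⁻¹
e^(−kτ) = e^(−0.02194 × 28.7) = 0.5328
Accumulation ratio R = 1 / (1 − e^(−kτ)) = 1 / (1 − 0.5328) = 2.140

2.14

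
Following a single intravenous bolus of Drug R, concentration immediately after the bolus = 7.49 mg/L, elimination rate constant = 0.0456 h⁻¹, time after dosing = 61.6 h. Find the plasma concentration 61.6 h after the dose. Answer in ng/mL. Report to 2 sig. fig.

C = C₀ · e^(−k·t) = 7.490 × e^(−0.04560 × 61.6)
  = 7.490 × 0.06027 = 0.4514 mg/L
Convert: 0.4514 mg/L × 1000 = 451.4 ng/mL

450 ng/mL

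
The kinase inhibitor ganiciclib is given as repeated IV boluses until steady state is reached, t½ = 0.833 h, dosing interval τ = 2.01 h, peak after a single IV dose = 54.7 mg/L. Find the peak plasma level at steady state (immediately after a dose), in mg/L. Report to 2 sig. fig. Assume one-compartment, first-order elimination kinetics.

k = ln2 / t½ = 0.693147 / 0.833 = 0.8321 h⁻¹
e^(−kτ) = e^(−0.8321 × 2.01) = 0.1878
Accumulation ratio R = 1 / (1 − e^(−kτ)) = 1 / (1 − 0.1878) = 1.231
Steady-state peak = C₀ × R = 54.7 × 1.231 = 67.34 mg/L

67 mg/L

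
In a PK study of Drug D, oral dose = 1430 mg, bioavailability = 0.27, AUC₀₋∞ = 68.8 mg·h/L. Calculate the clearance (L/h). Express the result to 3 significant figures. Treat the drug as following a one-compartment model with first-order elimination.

5.61 L/h

CL = F·Dose / AUC = 0.27 × 1430 / 68.8 = 5.612 L/h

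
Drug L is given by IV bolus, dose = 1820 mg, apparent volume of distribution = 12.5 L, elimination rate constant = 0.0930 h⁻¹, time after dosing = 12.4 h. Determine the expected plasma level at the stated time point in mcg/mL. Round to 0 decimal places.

46 mcg/mL

C₀ = Dose / Vd = 1820 / 12.5 = 145.6 mg/L
C = C₀ · e^(−k·t) = 145.6 × e^(−0.09300 × 12.4)
  = 145.6 × 0.3156 = 45.95 mg/L
(45.95 mg/L = 45.95 mcg/mL)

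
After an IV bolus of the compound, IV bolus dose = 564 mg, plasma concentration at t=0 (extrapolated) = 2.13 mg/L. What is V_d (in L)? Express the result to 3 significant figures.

265 L

Vd = Dose / C₀ = 564.0 / 2.13 = 264.8 L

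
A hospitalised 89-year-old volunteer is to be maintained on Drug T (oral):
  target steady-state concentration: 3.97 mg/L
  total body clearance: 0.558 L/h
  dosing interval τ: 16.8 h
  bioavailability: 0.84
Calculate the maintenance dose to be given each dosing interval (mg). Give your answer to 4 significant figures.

At steady state, F × (Dose/τ) = Css × CL.
Dose = Css × CL × τ / F = 3.97 × 0.5580 × 16.8 / 0.84 = 44.31 mg

44.31 mg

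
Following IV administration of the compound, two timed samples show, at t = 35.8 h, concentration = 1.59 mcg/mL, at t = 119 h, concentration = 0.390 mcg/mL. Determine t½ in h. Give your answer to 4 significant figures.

k = ln(C₁/C₂) / (t₂ − t₁) = ln(1.59/0.390) / (119 − 35.8)
  = 1.405 / 83.20 = 0.01689 h⁻¹
t½ = ln2 / k = 0.693147 / 0.01689 = 41.04 h

41.04 h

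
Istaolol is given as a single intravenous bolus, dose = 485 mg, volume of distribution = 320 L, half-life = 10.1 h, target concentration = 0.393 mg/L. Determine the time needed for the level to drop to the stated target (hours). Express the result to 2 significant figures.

C₀ = Dose / Vd = 485.0 / 320 = 1.516 mg/L
k = ln2 / t½ = 0.693147 / 10.1 = 0.06863 h⁻¹
t = ln(C₀ / C) / k = ln(1.516 / 0.393) / 0.06863
  = ln(3.858) / 0.06863 = 1.350 / 0.06863 = 19.67 h

20 h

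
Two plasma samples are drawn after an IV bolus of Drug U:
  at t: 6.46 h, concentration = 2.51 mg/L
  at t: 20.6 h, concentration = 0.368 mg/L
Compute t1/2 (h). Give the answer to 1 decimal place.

5.1 h

k = ln(C₁/C₂) / (t₂ − t₁) = ln(2.51/0.368) / (20.6 − 6.46)
  = 1.920 / 14.14 = 0.1358 h⁻¹
t½ = ln2 / k = 0.693147 / 0.1358 = 5.104 h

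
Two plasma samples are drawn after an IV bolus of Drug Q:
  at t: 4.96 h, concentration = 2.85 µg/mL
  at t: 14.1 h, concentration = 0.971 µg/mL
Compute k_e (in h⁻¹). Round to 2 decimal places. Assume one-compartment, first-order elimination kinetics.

k = ln(C₁/C₂) / (t₂ − t₁) = ln(2.85/0.971) / (14.1 − 4.96)
  = 1.077 / 9.140 = 0.1178 h⁻¹

0.12 h⁻¹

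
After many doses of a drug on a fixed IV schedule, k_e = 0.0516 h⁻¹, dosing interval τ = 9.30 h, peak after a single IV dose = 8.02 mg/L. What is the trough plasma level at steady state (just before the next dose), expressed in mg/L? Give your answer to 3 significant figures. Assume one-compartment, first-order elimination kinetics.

e^(−kτ) = e^(−0.05160 × 9.30) = 0.6189
Accumulation ratio R = 1 / (1 − e^(−kτ)) = 1 / (1 − 0.6189) = 2.624
Steady-state trough = C₀ × R × e^(−kτ) = 8.02 × 2.624 × 0.6189 = 13.02 mg/L

13.0 mg/L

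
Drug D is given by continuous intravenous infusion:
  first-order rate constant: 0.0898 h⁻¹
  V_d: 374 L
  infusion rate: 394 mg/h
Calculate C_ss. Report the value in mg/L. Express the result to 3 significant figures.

CL = k × Vd = 0.08980 × 374 = 33.59 L/h
At steady state Css = R₀ / CL = 394 / 33.59 = 11.73 mg/L

11.7 mg/L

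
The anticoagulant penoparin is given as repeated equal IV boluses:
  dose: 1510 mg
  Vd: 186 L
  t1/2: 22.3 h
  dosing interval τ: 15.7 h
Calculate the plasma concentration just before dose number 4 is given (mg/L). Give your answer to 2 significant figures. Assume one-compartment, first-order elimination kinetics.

C₀ per dose = Dose / Vd = 1510 / 186 = 8.118 mg/L
k = ln2 / t½ = 0.693147 / 22.3 = 0.03108 h⁻¹
Fraction remaining after one interval: r = e^(−kτ) = e^(−0.03108 × 15.7) = 0.6139
Before dose 4, 3 doses have been given (aged 1τ, 2τ, 3τ).
C_trough = C₀ × (r + r² + … + r^3) = C₀ × r(1−r^3)/(1−r)
        = 8.118 × 0.6139 × (1 − 0.2314) / (1 − 0.6139) = 9.921 mg/L

9.9 mg/L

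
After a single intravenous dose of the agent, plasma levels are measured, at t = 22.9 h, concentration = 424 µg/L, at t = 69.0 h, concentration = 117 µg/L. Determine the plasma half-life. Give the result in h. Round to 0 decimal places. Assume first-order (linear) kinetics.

k = ln(C₁/C₂) / (t₂ − t₁) = ln(424/117) / (69.0 − 22.9)
  = 1.288 / 46.10 = 0.02794 h⁻¹
t½ = ln2 / k = 0.693147 / 0.02794 = 24.81 h

25 h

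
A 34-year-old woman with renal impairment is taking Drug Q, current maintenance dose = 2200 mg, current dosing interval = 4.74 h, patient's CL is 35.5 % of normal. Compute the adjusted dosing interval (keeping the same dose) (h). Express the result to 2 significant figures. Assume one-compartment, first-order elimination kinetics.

13 h

To keep the same average steady-state level, dosing rate must scale with clearance.
CL ratio = 35.5 / 100 = 0.3550
New interval (same dose) = 4.74 / 0.3550 = 13.35 h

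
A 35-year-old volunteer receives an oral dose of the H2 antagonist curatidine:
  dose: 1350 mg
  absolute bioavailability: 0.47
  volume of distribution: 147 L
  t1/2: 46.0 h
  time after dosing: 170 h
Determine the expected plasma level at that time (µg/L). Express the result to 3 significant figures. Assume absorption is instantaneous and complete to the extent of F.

333 µg/L

Amount reaching circulation = F × Dose = 0.47 × 1350 = 634.5 mg
C₀ = F·Dose / Vd = 634.5 / 147 = 4.316 mg/L
k = ln2 / t½ = 0.693147 / 46.0 = 0.01507 h⁻¹
C = C₀ · e^(−k·t) = 4.316 × e^(−0.01507 × 170)
  = 4.316 × 0.07716 = 0.3330 mg/L
Convert: 0.3330 mg/L × 1000 = 333.0 µg/L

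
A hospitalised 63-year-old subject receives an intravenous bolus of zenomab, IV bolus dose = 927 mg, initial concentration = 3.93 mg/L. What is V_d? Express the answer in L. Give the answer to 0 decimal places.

Vd = Dose / C₀ = 927.0 / 3.93 = 235.9 L

236 L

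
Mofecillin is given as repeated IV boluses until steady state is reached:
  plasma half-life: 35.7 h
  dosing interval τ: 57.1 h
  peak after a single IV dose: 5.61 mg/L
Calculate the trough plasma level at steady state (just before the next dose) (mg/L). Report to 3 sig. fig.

k = ln2 / t½ = 0.693147 / 35.7 = 0.01942 h⁻¹
e^(−kτ) = e^(−0.01942 × 57.1) = 0.3299
Accumulation ratio R = 1 / (1 − e^(−kτ)) = 1 / (1 − 0.3299) = 1.492
Steady-state trough = C₀ × R × e^(−kτ) = 5.61 × 1.492 × 0.3299 = 2.761 mg/L

2.76 mg/L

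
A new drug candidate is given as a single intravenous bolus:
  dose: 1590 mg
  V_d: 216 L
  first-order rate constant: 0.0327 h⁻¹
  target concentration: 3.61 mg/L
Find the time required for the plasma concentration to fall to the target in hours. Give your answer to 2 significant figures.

C₀ = Dose / Vd = 1590 / 216 = 7.361 mg/L
t = ln(C₀ / C) / k = ln(7.361 / 3.61) / 0.03270
  = ln(2.039) / 0.03270 = 0.7125 / 0.03270 = 21.79 h

22 h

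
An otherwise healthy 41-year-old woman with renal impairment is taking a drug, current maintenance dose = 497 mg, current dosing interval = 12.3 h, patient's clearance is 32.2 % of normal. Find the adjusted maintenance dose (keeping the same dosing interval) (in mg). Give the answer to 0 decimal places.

To keep the same average steady-state level, dosing rate must scale with clearance.
CL ratio = 32.2 / 100 = 0.3220
New dose (same interval) = 497 × 0.3220 = 160.0 mg

160 mg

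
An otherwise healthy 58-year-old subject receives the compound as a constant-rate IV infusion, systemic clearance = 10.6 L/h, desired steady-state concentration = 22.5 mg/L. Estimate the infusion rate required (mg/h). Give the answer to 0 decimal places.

At steady state, infusion rate R₀ = Css × CL = 22.5 × 10.60 = 238.5 mg/h

239 mg/h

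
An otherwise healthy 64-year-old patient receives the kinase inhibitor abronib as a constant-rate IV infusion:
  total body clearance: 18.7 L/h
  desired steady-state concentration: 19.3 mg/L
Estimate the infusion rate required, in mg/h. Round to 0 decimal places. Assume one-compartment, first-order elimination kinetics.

361 mg/h

At steady state, infusion rate R₀ = Css × CL = 19.3 × 18.70 = 360.9 mg/h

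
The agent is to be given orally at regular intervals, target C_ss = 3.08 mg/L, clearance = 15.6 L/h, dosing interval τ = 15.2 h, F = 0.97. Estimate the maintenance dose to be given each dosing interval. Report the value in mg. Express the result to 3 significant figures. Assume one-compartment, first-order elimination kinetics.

753 mg

At steady state, F × (Dose/τ) = Css × CL.
Dose = Css × CL × τ / F = 3.08 × 15.60 × 15.2 / 0.97 = 752.9 mg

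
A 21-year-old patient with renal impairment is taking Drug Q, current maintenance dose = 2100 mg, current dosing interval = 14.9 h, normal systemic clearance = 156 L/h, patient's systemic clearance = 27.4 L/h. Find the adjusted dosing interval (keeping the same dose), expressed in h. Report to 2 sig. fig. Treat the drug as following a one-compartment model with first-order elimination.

To keep the same average steady-state level, dosing rate must scale with clearance.
CL ratio = 27.4 / 156 = 0.1756
New interval (same dose) = 14.9 / 0.1756 = 84.85 h

85 h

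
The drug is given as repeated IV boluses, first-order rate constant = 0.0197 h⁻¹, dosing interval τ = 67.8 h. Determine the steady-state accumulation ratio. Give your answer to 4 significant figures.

e^(−kτ) = e^(−0.01970 × 67.8) = 0.2630
Accumulation ratio R = 1 / (1 − e^(−kτ)) = 1 / (1 − 0.2630) = 1.357

1.357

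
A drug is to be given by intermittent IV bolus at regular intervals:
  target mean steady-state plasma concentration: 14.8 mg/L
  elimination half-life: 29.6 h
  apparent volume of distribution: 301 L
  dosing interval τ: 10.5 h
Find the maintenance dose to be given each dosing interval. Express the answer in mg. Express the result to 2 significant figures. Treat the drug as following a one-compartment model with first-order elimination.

1100 mg

k = ln2 / t½ = 0.693147 / 29.6 = 0.02342 h⁻¹
CL = k × Vd = 0.02342 × 301 = 7.049 L/h
At steady state, Dose/τ = Css × CL.
Dose = Css × CL × τ = 14.8 × 7.049 × 10.5 = 1095 mg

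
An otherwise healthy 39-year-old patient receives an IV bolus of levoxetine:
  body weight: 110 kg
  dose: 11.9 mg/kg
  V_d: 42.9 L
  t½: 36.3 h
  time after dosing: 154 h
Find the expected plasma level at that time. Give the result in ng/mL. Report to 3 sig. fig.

Total dose = 11.9 × 110 = 1309 mg
C₀ = Dose / Vd = 1309 / 42.9 = 30.51 mg/L
k = ln2 / t½ = 0.693147 / 36.3 = 0.01909 h⁻¹
C = C₀ · e^(−k·t) = 30.51 × e^(−0.01909 × 154)
  = 30.51 × 0.05287 = 1.613 mg/L
Convert: 1.613 mg/L × 1000 = 1613 ng/mL

1610 ng/mL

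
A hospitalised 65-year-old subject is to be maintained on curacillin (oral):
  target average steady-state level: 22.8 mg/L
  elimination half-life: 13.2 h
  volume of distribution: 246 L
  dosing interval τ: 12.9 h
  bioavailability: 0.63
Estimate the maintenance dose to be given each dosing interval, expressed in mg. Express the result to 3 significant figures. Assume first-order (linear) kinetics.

k = ln2 / t½ = 0.693147 / 13.2 = 0.05251 h⁻¹
CL = k × Vd = 0.05251 × 246 = 12.92 L/h
At steady state, F × (Dose/τ) = Css × CL.
Dose = Css × CL × τ / F = 22.8 × 12.92 × 12.9 / 0.63 = 6032 mg

6030 mg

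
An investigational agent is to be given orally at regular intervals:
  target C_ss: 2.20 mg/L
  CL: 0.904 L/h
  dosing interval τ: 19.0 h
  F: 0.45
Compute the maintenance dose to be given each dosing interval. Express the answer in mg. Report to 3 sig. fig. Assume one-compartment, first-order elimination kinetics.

84.0 mg

At steady state, F × (Dose/τ) = Css × CL.
Dose = Css × CL × τ / F = 2.20 × 0.9040 × 19.0 / 0.45 = 83.97 mg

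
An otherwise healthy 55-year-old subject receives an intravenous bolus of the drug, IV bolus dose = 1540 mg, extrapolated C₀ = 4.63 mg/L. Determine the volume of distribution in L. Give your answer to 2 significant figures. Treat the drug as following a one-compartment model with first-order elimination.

330 L

Vd = Dose / C₀ = 1540 / 4.63 = 332.6 L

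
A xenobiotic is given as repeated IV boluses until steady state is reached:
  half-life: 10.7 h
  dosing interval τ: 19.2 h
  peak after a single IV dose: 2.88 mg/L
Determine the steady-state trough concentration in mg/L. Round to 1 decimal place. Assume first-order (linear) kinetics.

k = ln2 / t½ = 0.693147 / 10.7 = 0.06478 h⁻¹
e^(−kτ) = e^(−0.06478 × 19.2) = 0.2883
Accumulation ratio R = 1 / (1 − e^(−kτ)) = 1 / (1 − 0.2883) = 1.405
Steady-state trough = C₀ × R × e^(−kτ) = 2.88 × 1.405 × 0.2883 = 1.167 mg/L

1.2 mg/L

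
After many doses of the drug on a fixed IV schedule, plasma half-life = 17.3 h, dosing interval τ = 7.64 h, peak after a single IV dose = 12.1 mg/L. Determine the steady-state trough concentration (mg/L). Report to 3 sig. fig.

33.8 mg/L

k = ln2 / t½ = 0.693147 / 17.3 = 0.04007 h⁻¹
e^(−kτ) = e^(−0.04007 × 7.64) = 0.7363
Accumulation ratio R = 1 / (1 − e^(−kτ)) = 1 / (1 − 0.7363) = 3.792
Steady-state trough = C₀ × R × e^(−kτ) = 12.1 × 3.792 × 0.7363 = 33.78 mg/L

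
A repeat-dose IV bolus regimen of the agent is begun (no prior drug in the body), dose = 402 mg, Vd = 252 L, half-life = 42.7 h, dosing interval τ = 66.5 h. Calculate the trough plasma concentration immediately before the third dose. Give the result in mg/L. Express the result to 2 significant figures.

C₀ per dose = Dose / Vd = 402 / 252 = 1.595 mg/L
k = ln2 / t½ = 0.693147 / 42.7 = 0.01623 h⁻¹
Fraction remaining after one interval: r = e^(−kτ) = e^(−0.01623 × 66.5) = 0.3398
Before dose 3, 2 doses have been given (aged 1τ, 2τ).
C_trough = C₀ × (r + r²) = 1.595 × (0.3398 + 0.1155) = 0.7262 mg/L

0.73 mg/L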